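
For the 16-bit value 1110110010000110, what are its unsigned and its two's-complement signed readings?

unsigned = 60550, signed = -4986

Unsigned: 1110110010000110 = 60550.
Signed: MSB=1 → 60550 − 65536 = -4986.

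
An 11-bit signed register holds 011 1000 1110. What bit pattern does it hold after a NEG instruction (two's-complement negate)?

Invert: 10001110001. Add 1: 10001110010.
Check: 01110001110 = 910, 10001110010 = -910.

10001110010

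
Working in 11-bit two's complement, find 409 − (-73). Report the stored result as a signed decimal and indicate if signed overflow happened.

482; no overflow

409 → 00110011001
-73 → 11110110111
Subtract via negate-and-add: invert 11110110111 + 1 = 00001001001 (i.e. 73).
  00110011001
+ 00001001001
= 00111100010
Result 00111100010: MSB = 0 → value 482.
Both addends (after negating the subtrahend) are non-negative and so is the stored result: no signed overflow.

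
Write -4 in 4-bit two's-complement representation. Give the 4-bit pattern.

1100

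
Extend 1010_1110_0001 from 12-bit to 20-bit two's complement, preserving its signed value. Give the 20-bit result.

MSB of 101011100001 is 1; replicate it into the new high bits.
11111111|101011100001 → 11111111101011100001 (still -1311).

11111111101011100001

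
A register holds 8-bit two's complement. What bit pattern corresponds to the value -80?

10110000

|-80| = 80 = 01010000 in 8 bits.
Invert the bits: 10101111. Add 1: 10110000.
Check: 10110000 reads as 176 − 256 = -80.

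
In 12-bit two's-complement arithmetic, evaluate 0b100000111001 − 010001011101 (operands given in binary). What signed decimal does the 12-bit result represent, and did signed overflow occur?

988; overflow

0b100000111001 → 100000111001 = -1991 (signed)
010001011101 = 1117 (signed)
Subtract via negate-and-add: invert 010001011101 + 1 = 101110100011 (i.e. -1117).
  100000111001
+ 101110100011
= 001111011100  (discard carry-out 1)
Result 001111011100: MSB = 0 → value 988.
Both addends (after negating the subtrahend) are negative but the stored result is non-negative: signed overflow. The true value -1991 − 1117 = -3108 lies outside [-2048, 2047].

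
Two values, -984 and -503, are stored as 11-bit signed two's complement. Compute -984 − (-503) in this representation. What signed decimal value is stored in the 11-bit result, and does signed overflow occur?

-984 → 10000101000
-503 → 11000001001
Subtract via negate-and-add: invert 11000001001 + 1 = 00111110111 (i.e. 503).
  10000101000
+ 00111110111
= 11000011111
Result 11000011111: MSB = 1 → 1567 − 2048 = -481.
Addends (after negating the subtrahend) have opposite signs, so signed overflow cannot occur.

-481; no overflow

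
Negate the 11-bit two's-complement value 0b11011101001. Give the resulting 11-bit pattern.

00100010111

Invert: 00100010110. Add 1: 00100010111.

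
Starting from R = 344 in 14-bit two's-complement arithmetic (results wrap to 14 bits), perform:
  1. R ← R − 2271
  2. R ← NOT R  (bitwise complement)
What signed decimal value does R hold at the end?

Start: R = 344 = 00000101011000.
R = 344 − 2271 = -1927 = 11100001111001
R = NOT 11100001111001 = 00011110000110 = 1926

1926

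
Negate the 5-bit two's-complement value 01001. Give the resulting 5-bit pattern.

Invert: 10110. Add 1: 10111.

10111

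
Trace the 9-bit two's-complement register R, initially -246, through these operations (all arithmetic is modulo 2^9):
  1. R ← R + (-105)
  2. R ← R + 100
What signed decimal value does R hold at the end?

Start: R = -246 = 100001010.
R = -246 + (-105) = -351; wraps to 161 = 010100001
R = 161 + 100 = 261; wraps to -251 = 100000101

-251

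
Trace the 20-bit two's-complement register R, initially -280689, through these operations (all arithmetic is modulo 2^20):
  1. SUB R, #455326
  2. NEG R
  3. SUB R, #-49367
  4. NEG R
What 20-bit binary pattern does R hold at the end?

01000000010000011010

Start: R = -280689 = 10111011011110001111.
R = -280689 − 455326 = -736015; wraps to 312561 = 01001100010011110001
R = −(312561) = -312561 = 10110011101100001111
R = -312561 − (-49367) = -263194 = 10111111101111100110
R = −(-263194) = 263194 = 01000000010000011010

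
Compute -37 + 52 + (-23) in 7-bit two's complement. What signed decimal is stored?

-8

-37 + 52 = 15 (0001111)
15 + (-23) = -8 (1111000)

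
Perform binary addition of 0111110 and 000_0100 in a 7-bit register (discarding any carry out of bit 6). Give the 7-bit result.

  0111110
+ 0000100
= 1000010

1000010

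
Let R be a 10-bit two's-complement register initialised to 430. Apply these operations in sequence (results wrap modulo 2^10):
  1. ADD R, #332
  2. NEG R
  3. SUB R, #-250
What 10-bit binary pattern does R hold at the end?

Start: R = 430 = 0110101110.
R = 430 + 332 = 762; wraps to -262 = 1011111010
R = −(-262) = 262 = 0100000110
R = 262 − (-250) = 512; wraps to -512 = 1000000000

1000000000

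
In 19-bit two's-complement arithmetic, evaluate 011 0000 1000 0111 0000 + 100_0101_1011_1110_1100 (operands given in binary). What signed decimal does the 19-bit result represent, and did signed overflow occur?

011 0000 1000 0111 0000 → 0110000100001110000 = 198768 (signed)
100_0101_1011_1110_1100 → 1000101101111101100 = -238612 (signed)
  0110000100001110000
+ 1000101101111101100
= 1110110010001011100
Result 1110110010001011100: MSB = 1 → 484444 − 524288 = -39844.
Addends have opposite signs, so signed overflow cannot occur.

-39844; no overflow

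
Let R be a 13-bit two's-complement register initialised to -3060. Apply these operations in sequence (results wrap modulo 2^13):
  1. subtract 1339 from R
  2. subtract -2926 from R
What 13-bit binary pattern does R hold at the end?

Start: R = -3060 = 1010000001100.
R = -3060 − 1339 = -4399; wraps to 3793 = 0111011010001
R = 3793 − (-2926) = 6719; wraps to -1473 = 1101000111111

1101000111111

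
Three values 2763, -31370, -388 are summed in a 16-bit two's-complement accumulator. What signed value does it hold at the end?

-28995

2763 + (-31370) = -28607 (1001000001000001)
-28607 + (-388) = -28995 (1000111010111101)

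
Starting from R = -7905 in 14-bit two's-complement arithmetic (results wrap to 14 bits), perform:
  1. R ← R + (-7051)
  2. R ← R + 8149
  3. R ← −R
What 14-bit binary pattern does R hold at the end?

Start: R = -7905 = 10000100011111.
R = -7905 + (-7051) = -14956; wraps to 1428 = 00010110010100
R = 1428 + 8149 = 9577; wraps to -6807 = 10010101101001
R = −(-6807) = 6807 = 01101010010111

01101010010111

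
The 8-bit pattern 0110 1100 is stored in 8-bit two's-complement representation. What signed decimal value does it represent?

MSB is 0, so the value is non-negative: 01101100 = 108.

108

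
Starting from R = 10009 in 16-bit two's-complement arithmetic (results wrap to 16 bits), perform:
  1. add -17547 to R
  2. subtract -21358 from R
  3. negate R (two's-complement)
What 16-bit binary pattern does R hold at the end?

1100101000000100

Start: R = 10009 = 0010011100011001.
R = 10009 + (-17547) = -7538 = 1110001010001110
R = -7538 − (-21358) = 13820 = 0011010111111100
R = −(13820) = -13820 = 1100101000000100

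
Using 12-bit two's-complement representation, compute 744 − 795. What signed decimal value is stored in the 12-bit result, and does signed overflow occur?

744 → 001011101000
795 → 001100011011
Subtract via negate-and-add: invert 001100011011 + 1 = 110011100101 (i.e. -795).
  001011101000
+ 110011100101
= 111111001101
Result 111111001101: MSB = 1 → 4045 − 4096 = -51.
Addends (after negating the subtrahend) have opposite signs, so signed overflow cannot occur.

-51; no overflow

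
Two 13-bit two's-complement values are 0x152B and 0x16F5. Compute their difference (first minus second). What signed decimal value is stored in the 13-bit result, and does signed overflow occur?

0x152B = 1010100101011 = -2773 (signed)
0x16F5 = 1011011110101 = -2315 (signed)
Subtract via negate-and-add: invert 1011011110101 + 1 = 0100100001011 (i.e. 2315).
  1010100101011
+ 0100100001011
= 1111000110110
Result 1111000110110: MSB = 1 → 7734 − 8192 = -458.
Addends (after negating the subtrahend) have opposite signs, so signed overflow cannot occur.

-458; no overflow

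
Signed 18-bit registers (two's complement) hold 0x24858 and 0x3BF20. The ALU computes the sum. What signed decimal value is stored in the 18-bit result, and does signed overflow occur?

0x24858 = 100100100001011000 = -112552 (signed)
0x3BF20 = 111011111100100000 = -16608 (signed)
  100100100001011000
+ 111011111100100000
= 100000011101111000  (discard carry-out 1)
Result 100000011101111000: MSB = 1 → 132984 − 262144 = -129160.
Both addends are negative and so is the stored result: no signed overflow.

-129160; no overflow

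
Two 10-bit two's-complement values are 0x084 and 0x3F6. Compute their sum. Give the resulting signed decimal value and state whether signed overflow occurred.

122; no overflow

0x084 = 0010000100 = 132 (signed)
0x3F6 = 1111110110 = -10 (signed)
  0010000100
+ 1111110110
= 0001111010  (discard carry-out 1)
Result 0001111010: MSB = 0 → value 122.
Addends have opposite signs, so signed overflow cannot occur.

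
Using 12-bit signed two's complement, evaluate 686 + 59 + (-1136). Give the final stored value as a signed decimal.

686 + 59 = 745 (001011101001)
745 + (-1136) = -391 (111001111001)

-391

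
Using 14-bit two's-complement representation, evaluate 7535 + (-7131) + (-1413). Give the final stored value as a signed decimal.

-1009

7535 + (-7131) = 404 (00000110010100)
404 + (-1413) = -1009 (11110000001111)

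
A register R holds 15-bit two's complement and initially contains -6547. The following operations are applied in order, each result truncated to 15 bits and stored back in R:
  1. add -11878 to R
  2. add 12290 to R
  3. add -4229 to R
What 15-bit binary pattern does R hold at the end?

Start: R = -6547 = 110011001101101.
R = -6547 + (-11878) = -18425; wraps to 14343 = 011100000000111
R = 14343 + 12290 = 26633; wraps to -6135 = 110100000001001
R = -6135 + (-4229) = -10364 = 101011110000100

101011110000100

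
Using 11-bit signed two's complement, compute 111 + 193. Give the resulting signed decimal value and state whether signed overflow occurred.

304; no overflow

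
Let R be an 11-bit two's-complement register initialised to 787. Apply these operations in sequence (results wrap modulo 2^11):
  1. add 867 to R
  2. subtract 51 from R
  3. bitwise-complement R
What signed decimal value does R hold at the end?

444

Start: R = 787 = 01100010011.
R = 787 + 867 = 1654; wraps to -394 = 11001110110
R = -394 − 51 = -445 = 11001000011
R = NOT 11001000011 = 00110111100 = 444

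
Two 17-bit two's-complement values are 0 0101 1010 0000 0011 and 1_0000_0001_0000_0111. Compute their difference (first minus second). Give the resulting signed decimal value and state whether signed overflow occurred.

-42756; overflow

0 0101 1010 0000 0011 → 00101101000000011 = 23043 (signed)
1_0000_0001_0000_0111 → 10000000100000111 = -65273 (signed)
Subtract via negate-and-add: invert 10000000100000111 + 1 = 01111111011111001 (i.e. 65273).
  00101101000000011
+ 01111111011111001
= 10101100011111100
Result 10101100011111100: MSB = 1 → 88316 − 131072 = -42756.
Both addends (after negating the subtrahend) are non-negative but the stored result is negative: signed overflow. The true value 23043 − (-65273) = 88316 lies outside [-65536, 65535].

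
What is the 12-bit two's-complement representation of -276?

111011101100

|-276| = 276 = 000100010100 in 12 bits.
Invert the bits: 111011101011. Add 1: 111011101100.
Check: 111011101100 reads as 3820 − 4096 = -276.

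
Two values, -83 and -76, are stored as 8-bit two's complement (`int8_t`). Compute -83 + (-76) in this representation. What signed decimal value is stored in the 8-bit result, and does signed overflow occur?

97; overflow

-83 → 10101101
-76 → 10110100
  10101101
+ 10110100
= 01100001  (discard carry-out 1)
Result 01100001: MSB = 0 → value 97.
Both addends are negative but the stored result is non-negative: signed overflow. The true value -83 + (-76) = -159 lies outside [-128, 127].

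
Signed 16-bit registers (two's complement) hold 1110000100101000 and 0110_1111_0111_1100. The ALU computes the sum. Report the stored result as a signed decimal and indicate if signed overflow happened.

20644; no overflow

1110000100101000 = -7896 (signed)
0110_1111_0111_1100 → 0110111101111100 = 28540 (signed)
  1110000100101000
+ 0110111101111100
= 0101000010100100  (discard carry-out 1)
Result 0101000010100100: MSB = 0 → value 20644.
Addends have opposite signs, so signed overflow cannot occur.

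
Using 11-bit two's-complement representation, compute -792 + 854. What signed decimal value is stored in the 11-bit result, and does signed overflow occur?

-792 → 10011101000
854 → 01101010110
  10011101000
+ 01101010110
= 00000111110  (discard carry-out 1)
Result 00000111110: MSB = 0 → value 62.
Addends have opposite signs, so signed overflow cannot occur.

62; no overflow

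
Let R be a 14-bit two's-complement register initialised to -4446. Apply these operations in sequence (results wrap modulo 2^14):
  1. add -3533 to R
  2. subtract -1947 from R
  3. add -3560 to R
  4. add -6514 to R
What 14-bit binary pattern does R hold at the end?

00000100010110

Start: R = -4446 = 10111010100010.
R = -4446 + (-3533) = -7979 = 10000011010101
R = -7979 − (-1947) = -6032 = 10100001110000
R = -6032 + (-3560) = -9592; wraps to 6792 = 01101010001000
R = 6792 + (-6514) = 278 = 00000100010110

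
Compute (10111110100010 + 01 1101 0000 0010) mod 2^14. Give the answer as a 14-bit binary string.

  10111110100010
+ 01110100000010
= 00110010100100  (discard carry-out 1)

00110010100100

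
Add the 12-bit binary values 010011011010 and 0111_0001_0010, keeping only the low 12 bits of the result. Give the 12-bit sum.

101111101100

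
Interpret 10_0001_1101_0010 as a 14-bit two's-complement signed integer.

-7726

MSB is 1, so the value is negative.
Unsigned reading: 8658. Subtract 2^14 = 16384: 8658 − 16384 = -7726.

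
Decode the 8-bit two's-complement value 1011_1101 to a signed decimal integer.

-67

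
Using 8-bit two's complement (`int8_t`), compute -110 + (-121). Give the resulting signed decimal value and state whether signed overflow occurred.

-110 → 10010010
-121 → 10000111
  10010010
+ 10000111
= 00011001  (discard carry-out 1)
Result 00011001: MSB = 0 → value 25.
Both addends are negative but the stored result is non-negative: signed overflow. The true value -110 + (-121) = -231 lies outside [-128, 127].

25; overflow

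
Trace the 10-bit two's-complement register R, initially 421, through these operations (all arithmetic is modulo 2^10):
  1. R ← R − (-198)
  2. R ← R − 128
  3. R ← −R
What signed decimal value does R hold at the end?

-491

Start: R = 421 = 0110100101.
R = 421 − (-198) = 619; wraps to -405 = 1001101011
R = -405 − 128 = -533; wraps to 491 = 0111101011
R = −(491) = -491 = 1000010101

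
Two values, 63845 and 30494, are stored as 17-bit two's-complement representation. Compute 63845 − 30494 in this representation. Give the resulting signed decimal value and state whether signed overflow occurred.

63845 → 01111100101100101
30494 → 00111011100011110
Subtract via negate-and-add: invert 00111011100011110 + 1 = 11000100011100010 (i.e. -30494).
  01111100101100101
+ 11000100011100010
= 01000001001000111  (discard carry-out 1)
Result 01000001001000111: MSB = 0 → value 33351.
Addends (after negating the subtrahend) have opposite signs, so signed overflow cannot occur.

33351; no overflow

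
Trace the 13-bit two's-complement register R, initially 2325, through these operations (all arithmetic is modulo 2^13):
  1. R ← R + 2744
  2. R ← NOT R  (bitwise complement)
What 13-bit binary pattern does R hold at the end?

Start: R = 2325 = 0100100010101.
R = 2325 + 2744 = 5069; wraps to -3123 = 1001111001101
R = NOT 1001111001101 = 0110000110010 = 3122

0110000110010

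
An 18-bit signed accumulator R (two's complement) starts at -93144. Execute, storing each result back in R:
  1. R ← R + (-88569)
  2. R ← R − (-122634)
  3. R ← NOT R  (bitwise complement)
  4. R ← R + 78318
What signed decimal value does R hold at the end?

-124748

Start: R = -93144 = 101001010000101000.
R = -93144 + (-88569) = -181713; wraps to 80431 = 010011101000101111
R = 80431 − (-122634) = 203065; wraps to -59079 = 110001100100111001
R = NOT 110001100100111001 = 001110011011000110 = 59078
R = 59078 + 78318 = 137396; wraps to -124748 = 100001100010110100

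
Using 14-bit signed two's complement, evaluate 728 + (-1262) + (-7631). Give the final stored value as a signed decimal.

-8165

728 + (-1262) = -534 (11110111101010)
-534 + (-7631) = -8165 (10000000011011)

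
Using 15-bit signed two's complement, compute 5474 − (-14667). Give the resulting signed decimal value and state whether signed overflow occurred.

-12627; overflow

5474 → 001010101100010
-14667 → 100011010110101
Subtract via negate-and-add: invert 100011010110101 + 1 = 011100101001011 (i.e. 14667).
  001010101100010
+ 011100101001011
= 100111010101101
Result 100111010101101: MSB = 1 → 20141 − 32768 = -12627.
Both addends (after negating the subtrahend) are non-negative but the stored result is negative: signed overflow. The true value 5474 − (-14667) = 20141 lies outside [-16384, 16383].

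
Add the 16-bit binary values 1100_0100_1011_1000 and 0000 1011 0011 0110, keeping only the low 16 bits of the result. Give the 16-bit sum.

  1100010010111000
+ 0000101100110110
= 1100111111101110

1100111111101110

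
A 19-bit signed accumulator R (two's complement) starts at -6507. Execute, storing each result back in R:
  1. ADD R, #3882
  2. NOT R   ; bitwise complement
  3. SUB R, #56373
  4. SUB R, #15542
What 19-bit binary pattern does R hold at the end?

Start: R = -6507 = 1111110011010010101.
R = -6507 + 3882 = -2625 = 1111111010110111111
R = NOT 1111111010110111111 = 0000000101001000000 = 2624
R = 2624 − 56373 = -53749 = 1110010111000001011
R = -53749 − 15542 = -69291 = 1101111000101010101

1101111000101010101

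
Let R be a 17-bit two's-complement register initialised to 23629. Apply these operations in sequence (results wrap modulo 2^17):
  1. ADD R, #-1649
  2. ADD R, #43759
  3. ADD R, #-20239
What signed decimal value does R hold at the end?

Start: R = 23629 = 00101110001001101.
R = 23629 + (-1649) = 21980 = 00101010111011100
R = 21980 + 43759 = 65739; wraps to -65333 = 10000000011001011
R = -65333 + (-20239) = -85572; wraps to 45500 = 01011000110111100

45500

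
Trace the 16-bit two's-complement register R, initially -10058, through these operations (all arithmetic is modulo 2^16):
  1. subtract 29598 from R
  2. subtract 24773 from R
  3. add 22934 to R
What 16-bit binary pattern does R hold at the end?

Start: R = -10058 = 1101100010110110.
R = -10058 − 29598 = -39656; wraps to 25880 = 0110010100011000
R = 25880 − 24773 = 1107 = 0000010001010011
R = 1107 + 22934 = 24041 = 0101110111101001

0101110111101001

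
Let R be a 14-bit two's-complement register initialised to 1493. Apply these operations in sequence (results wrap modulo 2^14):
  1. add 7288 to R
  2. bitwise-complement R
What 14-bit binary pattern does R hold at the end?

01110110110010

Start: R = 1493 = 00010111010101.
R = 1493 + 7288 = 8781; wraps to -7603 = 10001001001101
R = NOT 10001001001101 = 01110110110010 = 7602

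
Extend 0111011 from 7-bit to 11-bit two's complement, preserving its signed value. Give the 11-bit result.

MSB of 0111011 is 0; replicate it into the new high bits.
0000|0111011 → 00000111011 (still 59).

00000111011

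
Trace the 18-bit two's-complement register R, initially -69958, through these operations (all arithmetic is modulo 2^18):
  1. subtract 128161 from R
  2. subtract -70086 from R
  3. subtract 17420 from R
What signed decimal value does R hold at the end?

Start: R = -69958 = 101110111010111010.
R = -69958 − 128161 = -198119; wraps to 64025 = 001111101000011001
R = 64025 − (-70086) = 134111; wraps to -128033 = 100000101111011111
R = -128033 − 17420 = -145453; wraps to 116691 = 011100011111010011

116691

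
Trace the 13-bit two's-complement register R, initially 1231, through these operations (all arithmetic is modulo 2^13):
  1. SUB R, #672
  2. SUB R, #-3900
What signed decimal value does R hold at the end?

-3733

Start: R = 1231 = 0010011001111.
R = 1231 − 672 = 559 = 0001000101111
R = 559 − (-3900) = 4459; wraps to -3733 = 1000101101011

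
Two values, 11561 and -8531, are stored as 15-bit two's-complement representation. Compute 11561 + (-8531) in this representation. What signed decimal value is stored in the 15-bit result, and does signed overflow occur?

3030; no overflow

11561 → 010110100101001
-8531 → 101111010101101
  010110100101001
+ 101111010101101
= 000101111010110  (discard carry-out 1)
Result 000101111010110: MSB = 0 → value 3030.
Addends have opposite signs, so signed overflow cannot occur.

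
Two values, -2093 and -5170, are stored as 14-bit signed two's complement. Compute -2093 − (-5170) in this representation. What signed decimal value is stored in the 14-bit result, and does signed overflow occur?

3077; no overflow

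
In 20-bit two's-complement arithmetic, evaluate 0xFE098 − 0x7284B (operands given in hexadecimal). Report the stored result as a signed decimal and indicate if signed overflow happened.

0xFE098 = 11111110000010011000 = -8040 (signed)
0x7284B = 01110010100001001011 = 469067 (signed)
Subtract via negate-and-add: invert 01110010100001001011 + 1 = 10001101011110110101 (i.e. -469067).
  11111110000010011000
+ 10001101011110110101
= 10001011100001001101  (discard carry-out 1)
Result 10001011100001001101: MSB = 1 → 571469 − 1048576 = -477107.
Both addends (after negating the subtrahend) are negative and so is the stored result: no signed overflow.

-477107; no overflow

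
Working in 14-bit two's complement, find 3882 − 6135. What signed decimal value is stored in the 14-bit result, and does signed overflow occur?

-2253; no overflow

3882 → 00111100101010
6135 → 01011111110111
Subtract via negate-and-add: invert 01011111110111 + 1 = 10100000001001 (i.e. -6135).
  00111100101010
+ 10100000001001
= 11011100110011
Result 11011100110011: MSB = 1 → 14131 − 16384 = -2253.
Addends (after negating the subtrahend) have opposite signs, so signed overflow cannot occur.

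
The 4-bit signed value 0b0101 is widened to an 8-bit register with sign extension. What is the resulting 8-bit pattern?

00000101

MSB of 0101 is 0; replicate it into the new high bits.
0000|0101 → 00000101 (still 5).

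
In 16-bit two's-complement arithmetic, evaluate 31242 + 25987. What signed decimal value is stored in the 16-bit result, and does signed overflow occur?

-8307; overflow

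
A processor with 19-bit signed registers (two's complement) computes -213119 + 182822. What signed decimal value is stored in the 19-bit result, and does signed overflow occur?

-213119 → 1001011111110000001
182822 → 0101100101000100110
  1001011111110000001
+ 0101100101000100110
= 1111000100110100111
Result 1111000100110100111: MSB = 1 → 493991 − 524288 = -30297.
Addends have opposite signs, so signed overflow cannot occur.

-30297; no overflow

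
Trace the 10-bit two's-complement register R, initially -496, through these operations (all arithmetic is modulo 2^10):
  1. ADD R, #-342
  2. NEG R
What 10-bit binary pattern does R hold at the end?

1101000110

Start: R = -496 = 1000010000.
R = -496 + (-342) = -838; wraps to 186 = 0010111010
R = −(186) = -186 = 1101000110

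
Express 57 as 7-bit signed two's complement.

57 is non-negative, so write it directly in 7 bits: 0111001.

0111001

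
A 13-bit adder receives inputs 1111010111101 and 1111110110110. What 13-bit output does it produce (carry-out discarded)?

1111001110011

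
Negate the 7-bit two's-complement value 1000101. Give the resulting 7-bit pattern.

0111011

Invert: 0111010. Add 1: 0111011.
Check: 1000101 = -59, 0111011 = 59.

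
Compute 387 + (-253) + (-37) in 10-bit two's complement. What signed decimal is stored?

97

387 + (-253) = 134 (0010000110)
134 + (-37) = 97 (0001100001)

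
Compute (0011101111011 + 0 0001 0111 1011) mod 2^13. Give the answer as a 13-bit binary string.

0100011110110

  0011101111011
+ 0000101111011
= 0100011110110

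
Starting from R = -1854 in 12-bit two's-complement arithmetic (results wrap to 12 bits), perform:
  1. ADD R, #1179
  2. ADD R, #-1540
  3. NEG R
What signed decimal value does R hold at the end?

Start: R = -1854 = 100011000010.
R = -1854 + 1179 = -675 = 110101011101
R = -675 + (-1540) = -2215; wraps to 1881 = 011101011001
R = −(1881) = -1881 = 100010100111

-1881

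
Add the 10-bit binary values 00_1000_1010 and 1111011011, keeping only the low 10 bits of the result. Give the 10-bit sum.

0001100101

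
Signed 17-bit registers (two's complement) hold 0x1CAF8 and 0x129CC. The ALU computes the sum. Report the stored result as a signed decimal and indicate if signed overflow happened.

62660; overflow

0x1CAF8 = 11100101011111000 = -13576 (signed)
0x129CC = 10010100111001100 = -54836 (signed)
  11100101011111000
+ 10010100111001100
= 01111010011000100  (discard carry-out 1)
Result 01111010011000100: MSB = 0 → value 62660.
Both addends are negative but the stored result is non-negative: signed overflow. The true value -13576 + (-54836) = -68412 lies outside [-65536, 65535].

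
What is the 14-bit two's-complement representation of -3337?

11001011110111

|-3337| = 3337 = 00110100001001 in 14 bits.
Invert the bits: 11001011110110. Add 1: 11001011110111.
Check: 11001011110111 reads as 13047 − 16384 = -3337.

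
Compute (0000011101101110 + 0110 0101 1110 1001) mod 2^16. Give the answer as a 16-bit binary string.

0110110101010111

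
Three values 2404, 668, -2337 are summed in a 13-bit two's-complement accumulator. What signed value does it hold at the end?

735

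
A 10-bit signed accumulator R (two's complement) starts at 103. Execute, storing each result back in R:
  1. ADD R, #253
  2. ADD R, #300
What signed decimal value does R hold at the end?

-368

Start: R = 103 = 0001100111.
R = 103 + 253 = 356 = 0101100100
R = 356 + 300 = 656; wraps to -368 = 1010010000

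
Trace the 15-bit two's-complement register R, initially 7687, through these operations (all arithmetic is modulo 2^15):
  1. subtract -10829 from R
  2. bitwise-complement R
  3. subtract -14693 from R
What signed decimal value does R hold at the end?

-3824

Start: R = 7687 = 001111000000111.
R = 7687 − (-10829) = 18516; wraps to -14252 = 100100001010100
R = NOT 100100001010100 = 011011110101011 = 14251
R = 14251 − (-14693) = 28944; wraps to -3824 = 111000100010000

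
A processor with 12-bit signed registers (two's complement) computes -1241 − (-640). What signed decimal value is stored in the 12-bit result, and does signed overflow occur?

-1241 → 101100100111
-640 → 110110000000
Subtract via negate-and-add: invert 110110000000 + 1 = 001010000000 (i.e. 640).
  101100100111
+ 001010000000
= 110110100111
Result 110110100111: MSB = 1 → 3495 − 4096 = -601.
Addends (after negating the subtrahend) have opposite signs, so signed overflow cannot occur.

-601; no overflow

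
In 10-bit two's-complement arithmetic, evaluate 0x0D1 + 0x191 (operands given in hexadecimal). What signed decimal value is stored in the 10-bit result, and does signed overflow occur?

-414; overflow

0x0D1 = 0011010001 = 209 (signed)
0x191 = 0110010001 = 401 (signed)
  0011010001
+ 0110010001
= 1001100010
Result 1001100010: MSB = 1 → 610 − 1024 = -414.
Both addends are non-negative but the stored result is negative: signed overflow. The true value 209 + 401 = 610 lies outside [-512, 511].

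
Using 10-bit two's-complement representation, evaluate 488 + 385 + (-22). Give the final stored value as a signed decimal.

-173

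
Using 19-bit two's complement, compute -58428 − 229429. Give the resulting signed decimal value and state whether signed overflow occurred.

236431; overflow

-58428 → 1110001101111000100
229429 → 0111000000000110101
Subtract via negate-and-add: invert 0111000000000110101 + 1 = 1000111111111001011 (i.e. -229429).
  1110001101111000100
+ 1000111111111001011
= 0111001101110001111  (discard carry-out 1)
Result 0111001101110001111: MSB = 0 → value 236431.
Both addends (after negating the subtrahend) are negative but the stored result is non-negative: signed overflow. The true value -58428 − 229429 = -287857 lies outside [-262144, 262143].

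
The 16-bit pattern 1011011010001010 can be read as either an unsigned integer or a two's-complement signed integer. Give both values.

Unsigned: 1011011010001010 = 46730.
Signed: MSB=1 → 46730 − 65536 = -18806.

unsigned = 46730, signed = -18806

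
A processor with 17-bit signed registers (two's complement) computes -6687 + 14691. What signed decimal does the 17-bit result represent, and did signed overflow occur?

-6687 → 11110010111100001
14691 → 00011100101100011
  11110010111100001
+ 00011100101100011
= 00001111101000100  (discard carry-out 1)
Result 00001111101000100: MSB = 0 → value 8004.
Addends have opposite signs, so signed overflow cannot occur.

8004; no overflow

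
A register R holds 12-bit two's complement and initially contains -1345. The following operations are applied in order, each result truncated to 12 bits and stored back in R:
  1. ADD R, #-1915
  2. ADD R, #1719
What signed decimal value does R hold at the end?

Start: R = -1345 = 101010111111.
R = -1345 + (-1915) = -3260; wraps to 836 = 001101000100
R = 836 + 1719 = 2555; wraps to -1541 = 100111111011

-1541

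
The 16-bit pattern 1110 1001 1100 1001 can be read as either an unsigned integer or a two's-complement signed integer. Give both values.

unsigned = 59849, signed = -5687

Unsigned: 1110100111001001 = 59849.
Signed: MSB=1 → 59849 − 65536 = -5687.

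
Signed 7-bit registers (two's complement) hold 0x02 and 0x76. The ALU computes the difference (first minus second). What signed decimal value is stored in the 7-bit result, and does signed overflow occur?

12; no overflow

0x02 = 0000010 = 2 (signed)
0x76 = 1110110 = -10 (signed)
Subtract via negate-and-add: invert 1110110 + 1 = 0001010 (i.e. 10).
  0000010
+ 0001010
= 0001100
Result 0001100: MSB = 0 → value 12.
Both addends (after negating the subtrahend) are non-negative and so is the stored result: no signed overflow.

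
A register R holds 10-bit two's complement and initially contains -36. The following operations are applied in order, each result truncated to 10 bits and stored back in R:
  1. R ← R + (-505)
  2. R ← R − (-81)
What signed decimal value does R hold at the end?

-460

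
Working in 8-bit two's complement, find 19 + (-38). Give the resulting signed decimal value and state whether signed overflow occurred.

19 → 00010011
-38 → 11011010
  00010011
+ 11011010
= 11101101
Result 11101101: MSB = 1 → 237 − 256 = -19.
Addends have opposite signs, so signed overflow cannot occur.

-19; no overflow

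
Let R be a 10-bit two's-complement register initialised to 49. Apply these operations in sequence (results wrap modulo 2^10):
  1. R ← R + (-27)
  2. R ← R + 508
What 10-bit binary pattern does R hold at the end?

1000010010

Start: R = 49 = 0000110001.
R = 49 + (-27) = 22 = 0000010110
R = 22 + 508 = 530; wraps to -494 = 1000010010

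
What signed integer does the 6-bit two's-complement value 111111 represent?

-1

MSB is 1, so the value is negative.
Unsigned reading: 63. Subtract 2^6 = 64: 63 − 64 = -1.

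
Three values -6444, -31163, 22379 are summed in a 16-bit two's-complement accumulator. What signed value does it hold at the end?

-6444 + (-31163) = -37607 → wraps to 27929 (0110110100011001)
27929 + 22379 = 50308 → wraps to -15228 (1100010010000100)

-15228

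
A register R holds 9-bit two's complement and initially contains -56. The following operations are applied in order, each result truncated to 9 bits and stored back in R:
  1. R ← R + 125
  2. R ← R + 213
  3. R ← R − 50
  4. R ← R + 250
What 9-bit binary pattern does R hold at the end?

111100010

Start: R = -56 = 111001000.
R = -56 + 125 = 69 = 001000101
R = 69 + 213 = 282; wraps to -230 = 100011010
R = -230 − 50 = -280; wraps to 232 = 011101000
R = 232 + 250 = 482; wraps to -30 = 111100010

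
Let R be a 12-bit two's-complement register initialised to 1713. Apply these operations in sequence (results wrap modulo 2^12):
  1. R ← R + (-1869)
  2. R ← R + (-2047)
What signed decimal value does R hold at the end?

1893

Start: R = 1713 = 011010110001.
R = 1713 + (-1869) = -156 = 111101100100
R = -156 + (-2047) = -2203; wraps to 1893 = 011101100101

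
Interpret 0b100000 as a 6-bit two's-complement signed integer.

MSB is 1, so the value is negative.
Unsigned reading: 32. Subtract 2^6 = 64: 32 − 64 = -32.

-32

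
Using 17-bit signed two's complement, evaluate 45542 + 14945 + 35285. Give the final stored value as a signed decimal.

45542 + 14945 = 60487 (01110110001000111)
60487 + 35285 = 95772 → wraps to -35300 (10111011000011100)

-35300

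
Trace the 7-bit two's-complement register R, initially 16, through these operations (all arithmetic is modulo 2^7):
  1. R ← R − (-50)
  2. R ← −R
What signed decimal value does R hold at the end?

Start: R = 16 = 0010000.
R = 16 − (-50) = 66; wraps to -62 = 1000010
R = −(-62) = 62 = 0111110

62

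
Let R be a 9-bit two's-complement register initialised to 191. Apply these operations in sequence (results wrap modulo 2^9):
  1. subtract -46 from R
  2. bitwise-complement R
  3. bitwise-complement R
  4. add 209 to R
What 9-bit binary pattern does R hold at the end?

Start: R = 191 = 010111111.
R = 191 − (-46) = 237 = 011101101
R = NOT 011101101 = 100010010 = -238
R = NOT 100010010 = 011101101 = 237
R = 237 + 209 = 446; wraps to -66 = 110111110

110111110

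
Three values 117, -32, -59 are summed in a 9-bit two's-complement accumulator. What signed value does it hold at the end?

117 + (-32) = 85 (001010101)
85 + (-59) = 26 (000011010)

26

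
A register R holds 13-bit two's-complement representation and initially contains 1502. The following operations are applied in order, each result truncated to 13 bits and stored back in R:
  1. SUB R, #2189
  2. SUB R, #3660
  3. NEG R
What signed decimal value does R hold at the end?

-3845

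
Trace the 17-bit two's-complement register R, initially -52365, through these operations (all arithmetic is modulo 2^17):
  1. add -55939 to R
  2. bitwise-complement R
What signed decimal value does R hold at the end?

-22769

Start: R = -52365 = 10011001101110011.
R = -52365 + (-55939) = -108304; wraps to 22768 = 00101100011110000
R = NOT 00101100011110000 = 11010011100001111 = -22769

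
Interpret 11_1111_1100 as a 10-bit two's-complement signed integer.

MSB is 1, so the value is negative.
Unsigned reading: 1020. Subtract 2^10 = 1024: 1020 − 1024 = -4.

-4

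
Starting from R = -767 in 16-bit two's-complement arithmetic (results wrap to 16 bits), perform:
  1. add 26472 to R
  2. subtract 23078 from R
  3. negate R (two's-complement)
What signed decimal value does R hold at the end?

Start: R = -767 = 1111110100000001.
R = -767 + 26472 = 25705 = 0110010001101001
R = 25705 − 23078 = 2627 = 0000101001000011
R = −(2627) = -2627 = 1111010110111101

-2627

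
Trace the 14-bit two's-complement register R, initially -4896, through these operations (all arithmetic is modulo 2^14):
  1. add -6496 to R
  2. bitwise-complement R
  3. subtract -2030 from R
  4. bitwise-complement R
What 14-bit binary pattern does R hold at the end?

Start: R = -4896 = 10110011100000.
R = -4896 + (-6496) = -11392; wraps to 4992 = 01001110000000
R = NOT 01001110000000 = 10110001111111 = -4993
R = -4993 − (-2030) = -2963 = 11010001101101
R = NOT 11010001101101 = 00101110010010 = 2962

00101110010010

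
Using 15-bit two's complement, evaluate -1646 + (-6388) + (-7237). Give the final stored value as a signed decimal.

-15271

-1646 + (-6388) = -8034 (110000010011110)
-8034 + (-7237) = -15271 (100010001011001)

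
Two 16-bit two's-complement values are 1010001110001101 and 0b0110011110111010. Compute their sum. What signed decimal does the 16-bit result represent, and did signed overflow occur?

1010001110001101 = -23667 (signed)
0b0110011110111010 → 0110011110111010 = 26554 (signed)
  1010001110001101
+ 0110011110111010
= 0000101101000111  (discard carry-out 1)
Result 0000101101000111: MSB = 0 → value 2887.
Addends have opposite signs, so signed overflow cannot occur.

2887; no overflow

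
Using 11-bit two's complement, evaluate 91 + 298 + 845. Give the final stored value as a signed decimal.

-814

91 + 298 = 389 (00110000101)
389 + 845 = 1234 → wraps to -814 (10011010010)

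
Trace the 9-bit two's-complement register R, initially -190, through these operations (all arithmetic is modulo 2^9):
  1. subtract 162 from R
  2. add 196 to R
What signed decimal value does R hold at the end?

-156

Start: R = -190 = 101000010.
R = -190 − 162 = -352; wraps to 160 = 010100000
R = 160 + 196 = 356; wraps to -156 = 101100100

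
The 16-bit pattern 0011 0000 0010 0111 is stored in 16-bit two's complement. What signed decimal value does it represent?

MSB is 0, so the value is non-negative: 0011000000100111 = 12327.

12327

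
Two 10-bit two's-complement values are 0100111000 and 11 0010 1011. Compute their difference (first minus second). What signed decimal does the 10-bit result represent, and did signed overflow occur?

-499; overflow

0100111000 = 312 (signed)
11 0010 1011 → 1100101011 = -213 (signed)
Subtract via negate-and-add: invert 1100101011 + 1 = 0011010101 (i.e. 213).
  0100111000
+ 0011010101
= 1000001101
Result 1000001101: MSB = 1 → 525 − 1024 = -499.
Both addends (after negating the subtrahend) are non-negative but the stored result is negative: signed overflow. The true value 312 − (-213) = 525 lies outside [-512, 511].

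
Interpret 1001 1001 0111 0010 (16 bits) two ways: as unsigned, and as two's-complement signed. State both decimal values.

unsigned = 39282, signed = -26254

Unsigned: 1001100101110010 = 39282.
Signed: MSB=1 → 39282 − 65536 = -26254.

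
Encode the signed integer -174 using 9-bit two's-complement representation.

101010010

|-174| = 174 = 010101110 in 9 bits.
Invert the bits: 101010001. Add 1: 101010010.
Check: 101010010 reads as 338 − 512 = -174.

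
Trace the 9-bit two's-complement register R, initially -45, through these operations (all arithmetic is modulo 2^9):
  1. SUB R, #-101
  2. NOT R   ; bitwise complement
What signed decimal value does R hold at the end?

-57

Start: R = -45 = 111010011.
R = -45 − (-101) = 56 = 000111000
R = NOT 000111000 = 111000111 = -57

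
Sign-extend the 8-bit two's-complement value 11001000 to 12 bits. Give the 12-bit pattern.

MSB of 11001000 is 1; replicate it into the new high bits.
1111|11001000 → 111111001000 (still -56).

111111001000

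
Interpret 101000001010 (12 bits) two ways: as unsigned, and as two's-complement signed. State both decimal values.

Unsigned: 101000001010 = 2570.
Signed: MSB=1 → 2570 − 4096 = -1526.

unsigned = 2570, signed = -1526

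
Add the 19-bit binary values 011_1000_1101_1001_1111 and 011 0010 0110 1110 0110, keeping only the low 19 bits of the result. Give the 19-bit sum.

  0111000110110011111
+ 0110010011011100110
= 1101011010010000101

1101011010010000101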